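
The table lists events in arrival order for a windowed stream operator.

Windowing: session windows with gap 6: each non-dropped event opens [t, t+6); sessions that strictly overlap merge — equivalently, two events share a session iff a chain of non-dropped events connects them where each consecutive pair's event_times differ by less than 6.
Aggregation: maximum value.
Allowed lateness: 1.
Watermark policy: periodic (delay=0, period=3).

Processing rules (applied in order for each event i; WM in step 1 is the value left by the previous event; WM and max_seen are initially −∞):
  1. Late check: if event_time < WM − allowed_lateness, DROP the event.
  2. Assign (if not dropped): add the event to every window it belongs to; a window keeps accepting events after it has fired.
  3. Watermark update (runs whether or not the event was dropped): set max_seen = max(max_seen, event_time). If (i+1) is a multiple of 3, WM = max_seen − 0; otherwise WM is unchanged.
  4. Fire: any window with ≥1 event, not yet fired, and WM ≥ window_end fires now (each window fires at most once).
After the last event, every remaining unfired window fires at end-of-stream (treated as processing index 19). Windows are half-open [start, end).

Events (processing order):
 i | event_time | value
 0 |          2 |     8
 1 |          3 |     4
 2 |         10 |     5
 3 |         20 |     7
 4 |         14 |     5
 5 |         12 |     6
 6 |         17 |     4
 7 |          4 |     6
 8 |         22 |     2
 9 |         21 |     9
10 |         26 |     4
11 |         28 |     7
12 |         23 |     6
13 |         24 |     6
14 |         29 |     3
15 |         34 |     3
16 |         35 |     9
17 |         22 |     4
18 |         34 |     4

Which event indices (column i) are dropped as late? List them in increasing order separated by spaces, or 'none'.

i=0 t=2 v=8: → [2,8); WM=−∞
i=1 t=3 v=4: → [2,9); WM=−∞
i=2 t=10 v=5: → [10,16); WM=10
i=3 t=20 v=7: → [20,26); WM=10
i=4 t=14 v=5: → [10,20); WM=10
i=5 t=12 v=6: → [10,20); WM=20
i=6 t=17 v=4: DROP (t<20-1); WM=20
i=7 t=4 v=6: DROP (t<20-1); WM=20
i=8 t=22 v=2: → [20,28); WM=22
i=9 t=21 v=9: → [20,28); WM=22
i=10 t=26 v=4: → [20,32); WM=22
i=11 t=28 v=7: → [20,34); WM=28
i=12 t=23 v=6: DROP (t<28-1); WM=28
i=13 t=24 v=6: DROP (t<28-1); WM=28
i=14 t=29 v=3: → [20,35); WM=29
i=15 t=34 v=3: → [20,40); WM=29
i=16 t=35 v=9: → [20,41); WM=29
i=17 t=22 v=4: DROP (t<29-1); WM=35
i=18 t=34 v=4: → [20,41); WM=35

6 7 12 13 17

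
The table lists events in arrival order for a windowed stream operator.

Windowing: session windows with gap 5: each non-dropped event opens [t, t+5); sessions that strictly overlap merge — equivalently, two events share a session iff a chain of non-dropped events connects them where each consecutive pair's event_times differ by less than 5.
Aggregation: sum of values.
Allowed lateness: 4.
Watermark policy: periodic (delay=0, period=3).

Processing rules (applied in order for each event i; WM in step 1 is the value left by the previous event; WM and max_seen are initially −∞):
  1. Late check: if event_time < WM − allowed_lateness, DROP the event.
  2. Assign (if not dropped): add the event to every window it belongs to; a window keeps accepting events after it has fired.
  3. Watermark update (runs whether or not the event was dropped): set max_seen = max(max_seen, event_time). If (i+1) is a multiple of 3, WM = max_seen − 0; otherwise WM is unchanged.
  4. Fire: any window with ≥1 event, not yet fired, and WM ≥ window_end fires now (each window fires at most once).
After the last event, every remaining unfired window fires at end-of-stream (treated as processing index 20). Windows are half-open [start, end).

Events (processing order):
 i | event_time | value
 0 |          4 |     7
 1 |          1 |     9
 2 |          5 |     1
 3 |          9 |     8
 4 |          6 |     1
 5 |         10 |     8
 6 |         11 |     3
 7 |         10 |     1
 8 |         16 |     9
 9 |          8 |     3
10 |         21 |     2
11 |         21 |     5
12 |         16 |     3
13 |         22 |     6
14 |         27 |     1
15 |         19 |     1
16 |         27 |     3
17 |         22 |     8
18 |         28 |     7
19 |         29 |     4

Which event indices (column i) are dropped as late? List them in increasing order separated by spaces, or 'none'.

9 12 15 17

i=0 t=4 v=7: → [4,9); WM=−∞
i=1 t=1 v=9: → [1,9); WM=−∞
i=2 t=5 v=1: → [1,10); WM=5
i=3 t=9 v=8: → [1,14); WM=5
i=4 t=6 v=1: → [1,14); WM=5
i=5 t=10 v=8: → [1,15); WM=10
i=6 t=11 v=3: → [1,16); WM=10
i=7 t=10 v=1: → [1,16); WM=10
i=8 t=16 v=9: → [16,21); WM=16
i=9 t=8 v=3: DROP (t<16-4); WM=16
i=10 t=21 v=2: → [21,26); WM=16
i=11 t=21 v=5: → [21,26); WM=21
i=12 t=16 v=3: DROP (t<21-4); WM=21
i=13 t=22 v=6: → [21,27); WM=21
i=14 t=27 v=1: → [27,32); WM=27
i=15 t=19 v=1: DROP (t<27-4); WM=27
i=16 t=27 v=3: → [27,32); WM=27
i=17 t=22 v=8: DROP (t<27-4); WM=27
i=18 t=28 v=7: → [27,33); WM=27
i=19 t=29 v=4: → [27,34); WM=27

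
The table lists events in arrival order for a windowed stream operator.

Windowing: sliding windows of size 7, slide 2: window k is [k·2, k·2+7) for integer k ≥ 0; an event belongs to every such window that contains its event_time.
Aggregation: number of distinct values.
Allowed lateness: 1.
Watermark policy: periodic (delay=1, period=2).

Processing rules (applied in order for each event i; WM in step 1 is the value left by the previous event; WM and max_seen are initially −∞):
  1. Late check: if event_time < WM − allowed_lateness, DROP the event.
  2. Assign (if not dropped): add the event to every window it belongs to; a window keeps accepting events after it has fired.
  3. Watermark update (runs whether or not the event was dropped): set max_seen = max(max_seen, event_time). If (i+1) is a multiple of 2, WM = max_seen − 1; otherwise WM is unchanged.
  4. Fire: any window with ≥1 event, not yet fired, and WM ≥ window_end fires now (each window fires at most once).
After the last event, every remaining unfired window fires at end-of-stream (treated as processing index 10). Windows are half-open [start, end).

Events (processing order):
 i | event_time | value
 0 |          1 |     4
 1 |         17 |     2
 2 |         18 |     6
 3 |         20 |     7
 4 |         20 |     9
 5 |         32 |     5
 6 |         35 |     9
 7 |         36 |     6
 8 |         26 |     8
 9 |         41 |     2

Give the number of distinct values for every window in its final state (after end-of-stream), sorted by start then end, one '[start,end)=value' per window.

i=0 t=1 v=4: → [0,7); WM=−∞
i=1 t=17 v=2: → [16,23),[14,21),[12,19); WM=16; [0,7) fires=1
i=2 t=18 v=6: → [18,25),[16,23),[14,21),[12,19); WM=16
i=3 t=20 v=7: → [20,27),[18,25),[16,23),[14,21); WM=19; [12,19) fires=2
i=4 t=20 v=9: → [20,27),[18,25),[16,23),[14,21); WM=19
i=5 t=32 v=5: → [32,39),[30,37),[28,35),[26,33); WM=31; [14,21) fires=4 [16,23) fires=4 [18,25) fires=3 [20,27) fires=2
i=6 t=35 v=9: → [34,41),[32,39),[30,37); WM=31
i=7 t=36 v=6: → [36,43),[34,41),[32,39),[30,37); WM=35; [26,33) fires=1 [28,35) fires=1
i=8 t=26 v=8: DROP (t<35-1); WM=35
i=9 t=41 v=2: → [40,47),[38,45),[36,43); WM=40; [30,37) fires=3 [32,39) fires=3

[0,7)=1 [12,19)=2 [14,21)=4 [16,23)=4 [18,25)=3 [20,27)=2 [26,33)=1 [28,35)=1 [30,37)=3 [32,39)=3 [34,41)=2 [36,43)=2 [38,45)=1 [40,47)=1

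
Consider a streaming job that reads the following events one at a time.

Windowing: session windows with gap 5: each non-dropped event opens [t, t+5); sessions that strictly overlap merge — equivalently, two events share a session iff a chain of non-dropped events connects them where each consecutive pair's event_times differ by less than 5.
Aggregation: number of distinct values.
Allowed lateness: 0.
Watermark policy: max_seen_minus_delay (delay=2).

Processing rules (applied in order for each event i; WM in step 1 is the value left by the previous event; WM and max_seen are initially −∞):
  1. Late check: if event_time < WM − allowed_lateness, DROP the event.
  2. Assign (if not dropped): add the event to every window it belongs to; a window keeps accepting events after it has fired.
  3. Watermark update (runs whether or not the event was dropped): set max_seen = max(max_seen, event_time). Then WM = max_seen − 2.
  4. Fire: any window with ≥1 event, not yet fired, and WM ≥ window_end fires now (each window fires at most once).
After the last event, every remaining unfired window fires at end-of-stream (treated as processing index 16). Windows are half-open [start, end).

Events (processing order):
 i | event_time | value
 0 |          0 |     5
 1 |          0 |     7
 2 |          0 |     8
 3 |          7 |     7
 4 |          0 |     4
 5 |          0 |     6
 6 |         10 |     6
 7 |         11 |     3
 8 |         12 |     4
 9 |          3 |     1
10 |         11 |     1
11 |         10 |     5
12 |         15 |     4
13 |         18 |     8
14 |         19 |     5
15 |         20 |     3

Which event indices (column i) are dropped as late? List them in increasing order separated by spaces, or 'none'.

i=0 t=0 v=5: → [0,5); WM=-2
i=1 t=0 v=7: → [0,5); WM=-2
i=2 t=0 v=8: → [0,5); WM=-2
i=3 t=7 v=7: → [7,12); WM=5
i=4 t=0 v=4: DROP (t<5-0); WM=5
i=5 t=0 v=6: DROP (t<5-0); WM=5
i=6 t=10 v=6: → [7,15); WM=8
i=7 t=11 v=3: → [7,16); WM=9
i=8 t=12 v=4: → [7,17); WM=10
i=9 t=3 v=1: DROP (t<10-0); WM=10
i=10 t=11 v=1: → [7,17); WM=10
i=11 t=10 v=5: → [7,17); WM=10
i=12 t=15 v=4: → [7,20); WM=13
i=13 t=18 v=8: → [7,23); WM=16
i=14 t=19 v=5: → [7,24); WM=17
i=15 t=20 v=3: → [7,25); WM=18

4 5 9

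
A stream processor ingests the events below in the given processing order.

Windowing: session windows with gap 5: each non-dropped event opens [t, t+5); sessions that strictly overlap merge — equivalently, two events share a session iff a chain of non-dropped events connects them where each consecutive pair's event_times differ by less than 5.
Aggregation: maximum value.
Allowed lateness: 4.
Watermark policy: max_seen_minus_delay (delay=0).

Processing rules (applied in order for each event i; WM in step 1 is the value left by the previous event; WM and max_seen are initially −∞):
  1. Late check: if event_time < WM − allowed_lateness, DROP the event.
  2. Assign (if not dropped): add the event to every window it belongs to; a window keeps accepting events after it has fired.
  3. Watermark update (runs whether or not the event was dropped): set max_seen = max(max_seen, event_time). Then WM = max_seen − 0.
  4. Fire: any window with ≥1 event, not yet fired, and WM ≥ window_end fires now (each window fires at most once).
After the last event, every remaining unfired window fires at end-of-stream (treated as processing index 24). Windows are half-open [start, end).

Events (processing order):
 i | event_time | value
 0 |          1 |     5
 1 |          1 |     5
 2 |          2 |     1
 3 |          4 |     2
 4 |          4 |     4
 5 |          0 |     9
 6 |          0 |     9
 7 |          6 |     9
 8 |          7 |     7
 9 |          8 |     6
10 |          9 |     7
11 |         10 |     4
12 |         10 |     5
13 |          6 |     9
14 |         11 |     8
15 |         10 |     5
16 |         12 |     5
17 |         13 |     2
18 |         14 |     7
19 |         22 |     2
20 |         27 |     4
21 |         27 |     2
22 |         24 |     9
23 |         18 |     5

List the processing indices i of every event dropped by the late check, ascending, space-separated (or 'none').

i=0 t=1 v=5: → [1,6); WM=1
i=1 t=1 v=5: → [1,6); WM=1
i=2 t=2 v=1: → [1,7); WM=2
i=3 t=4 v=2: → [1,9); WM=4
i=4 t=4 v=4: → [1,9); WM=4
i=5 t=0 v=9: → [0,9); WM=4
i=6 t=0 v=9: → [0,9); WM=4
i=7 t=6 v=9: → [0,11); WM=6
i=8 t=7 v=7: → [0,12); WM=7
i=9 t=8 v=6: → [0,13); WM=8
i=10 t=9 v=7: → [0,14); WM=9
i=11 t=10 v=4: → [0,15); WM=10
i=12 t=10 v=5: → [0,15); WM=10
i=13 t=6 v=9: → [0,15); WM=10
i=14 t=11 v=8: → [0,16); WM=11
i=15 t=10 v=5: → [0,16); WM=11
i=16 t=12 v=5: → [0,17); WM=12
i=17 t=13 v=2: → [0,18); WM=13
i=18 t=14 v=7: → [0,19); WM=14
i=19 t=22 v=2: → [22,27); WM=22
i=20 t=27 v=4: → [27,32); WM=27
i=21 t=27 v=2: → [27,32); WM=27
i=22 t=24 v=9: → [22,32); WM=27
i=23 t=18 v=5: DROP (t<27-4); WM=27

23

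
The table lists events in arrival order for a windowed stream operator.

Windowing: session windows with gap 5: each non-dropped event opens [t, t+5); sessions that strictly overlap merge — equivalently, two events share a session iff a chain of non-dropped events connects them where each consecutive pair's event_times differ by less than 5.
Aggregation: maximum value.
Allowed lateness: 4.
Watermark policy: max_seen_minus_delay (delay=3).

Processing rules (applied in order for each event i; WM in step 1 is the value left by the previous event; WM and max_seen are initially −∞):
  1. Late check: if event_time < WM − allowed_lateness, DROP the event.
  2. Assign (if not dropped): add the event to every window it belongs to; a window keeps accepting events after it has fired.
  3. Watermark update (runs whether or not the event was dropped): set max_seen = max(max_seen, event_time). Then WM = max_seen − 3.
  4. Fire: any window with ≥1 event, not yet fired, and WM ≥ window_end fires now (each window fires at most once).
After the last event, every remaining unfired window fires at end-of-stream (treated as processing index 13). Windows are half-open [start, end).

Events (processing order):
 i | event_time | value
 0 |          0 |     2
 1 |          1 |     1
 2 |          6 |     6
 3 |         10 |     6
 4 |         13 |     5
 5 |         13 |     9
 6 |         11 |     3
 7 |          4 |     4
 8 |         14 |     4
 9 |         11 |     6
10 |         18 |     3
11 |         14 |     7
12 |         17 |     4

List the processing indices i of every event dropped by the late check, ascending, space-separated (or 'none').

i=0 t=0 v=2: → [0,5); WM=-3
i=1 t=1 v=1: → [0,6); WM=-2
i=2 t=6 v=6: → [6,11); WM=3
i=3 t=10 v=6: → [6,15); WM=7
i=4 t=13 v=5: → [6,18); WM=10
i=5 t=13 v=9: → [6,18); WM=10
i=6 t=11 v=3: → [6,18); WM=10
i=7 t=4 v=4: DROP (t<10-4); WM=10
i=8 t=14 v=4: → [6,19); WM=11
i=9 t=11 v=6: → [6,19); WM=11
i=10 t=18 v=3: → [6,23); WM=15
i=11 t=14 v=7: → [6,23); WM=15
i=12 t=17 v=4: → [6,23); WM=15

7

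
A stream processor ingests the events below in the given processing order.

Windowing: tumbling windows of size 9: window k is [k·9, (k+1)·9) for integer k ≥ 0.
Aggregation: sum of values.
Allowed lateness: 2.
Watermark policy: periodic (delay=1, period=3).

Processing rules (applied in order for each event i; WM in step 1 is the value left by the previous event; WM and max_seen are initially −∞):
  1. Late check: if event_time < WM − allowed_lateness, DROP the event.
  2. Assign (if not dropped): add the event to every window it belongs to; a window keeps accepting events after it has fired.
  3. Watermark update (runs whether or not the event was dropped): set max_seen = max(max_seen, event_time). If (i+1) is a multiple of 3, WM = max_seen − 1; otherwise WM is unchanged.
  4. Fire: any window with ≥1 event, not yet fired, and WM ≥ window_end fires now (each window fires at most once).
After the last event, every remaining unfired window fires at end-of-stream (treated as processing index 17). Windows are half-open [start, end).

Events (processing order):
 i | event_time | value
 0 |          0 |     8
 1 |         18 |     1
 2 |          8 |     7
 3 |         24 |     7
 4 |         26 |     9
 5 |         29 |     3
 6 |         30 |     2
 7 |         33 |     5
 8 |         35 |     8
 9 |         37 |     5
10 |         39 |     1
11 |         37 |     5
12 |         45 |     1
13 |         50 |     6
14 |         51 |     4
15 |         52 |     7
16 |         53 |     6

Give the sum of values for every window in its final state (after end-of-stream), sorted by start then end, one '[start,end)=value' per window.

i=0 t=0 v=8: → [0,9); WM=−∞
i=1 t=18 v=1: → [18,27); WM=−∞
i=2 t=8 v=7: → [0,9); WM=17; [0,9) fires=15
i=3 t=24 v=7: → [18,27); WM=17
i=4 t=26 v=9: → [18,27); WM=17
i=5 t=29 v=3: → [27,36); WM=28; [18,27) fires=17
i=6 t=30 v=2: → [27,36); WM=28
i=7 t=33 v=5: → [27,36); WM=28
i=8 t=35 v=8: → [27,36); WM=34
i=9 t=37 v=5: → [36,45); WM=34
i=10 t=39 v=1: → [36,45); WM=34
i=11 t=37 v=5: → [36,45); WM=38; [27,36) fires=18
i=12 t=45 v=1: → [45,54); WM=38
i=13 t=50 v=6: → [45,54); WM=38
i=14 t=51 v=4: → [45,54); WM=50; [36,45) fires=11
i=15 t=52 v=7: → [45,54); WM=50
i=16 t=53 v=6: → [45,54); WM=50

[0,9)=15 [18,27)=17 [27,36)=18 [36,45)=11 [45,54)=24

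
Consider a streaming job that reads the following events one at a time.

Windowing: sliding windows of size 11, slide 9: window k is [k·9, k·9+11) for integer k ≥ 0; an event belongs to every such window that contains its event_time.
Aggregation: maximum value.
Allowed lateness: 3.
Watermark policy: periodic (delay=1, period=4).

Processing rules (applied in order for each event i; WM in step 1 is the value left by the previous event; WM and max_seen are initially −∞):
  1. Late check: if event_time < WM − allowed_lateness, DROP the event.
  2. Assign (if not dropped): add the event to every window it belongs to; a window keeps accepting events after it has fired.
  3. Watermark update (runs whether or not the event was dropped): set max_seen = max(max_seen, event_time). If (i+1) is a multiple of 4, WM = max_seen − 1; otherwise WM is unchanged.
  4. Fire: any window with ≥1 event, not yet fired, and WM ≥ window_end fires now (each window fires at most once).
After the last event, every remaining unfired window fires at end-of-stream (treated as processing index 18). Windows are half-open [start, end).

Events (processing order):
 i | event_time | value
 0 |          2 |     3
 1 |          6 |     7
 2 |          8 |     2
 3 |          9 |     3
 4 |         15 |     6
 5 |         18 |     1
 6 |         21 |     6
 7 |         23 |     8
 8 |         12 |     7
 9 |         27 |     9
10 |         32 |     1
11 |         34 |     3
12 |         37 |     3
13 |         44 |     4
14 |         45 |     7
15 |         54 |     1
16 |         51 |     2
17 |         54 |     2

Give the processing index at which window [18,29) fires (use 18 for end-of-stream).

11

i=0 t=2 v=3: → [0,11); WM=−∞
i=1 t=6 v=7: → [0,11); WM=−∞
i=2 t=8 v=2: → [0,11); WM=−∞
i=3 t=9 v=3: → [9,20),[0,11); WM=8
i=4 t=15 v=6: → [9,20); WM=8
i=5 t=18 v=1: → [18,29),[9,20); WM=8
i=6 t=21 v=6: → [18,29); WM=8
i=7 t=23 v=8: → [18,29); WM=22; [0,11) fires=7 [9,20) fires=6
i=8 t=12 v=7: DROP (t<22-3); WM=22
i=9 t=27 v=9: → [27,38),[18,29); WM=22
i=10 t=32 v=1: → [27,38); WM=22
i=11 t=34 v=3: → [27,38); WM=33; [18,29) fires=9
i=12 t=37 v=3: → [36,47),[27,38); WM=33
i=13 t=44 v=4: → [36,47); WM=33
i=14 t=45 v=7: → [45,56),[36,47); WM=33
i=15 t=54 v=1: → [54,65),[45,56); WM=53; [27,38) fires=9 [36,47) fires=7
i=16 t=51 v=2: → [45,56); WM=53
i=17 t=54 v=2: → [54,65),[45,56); WM=53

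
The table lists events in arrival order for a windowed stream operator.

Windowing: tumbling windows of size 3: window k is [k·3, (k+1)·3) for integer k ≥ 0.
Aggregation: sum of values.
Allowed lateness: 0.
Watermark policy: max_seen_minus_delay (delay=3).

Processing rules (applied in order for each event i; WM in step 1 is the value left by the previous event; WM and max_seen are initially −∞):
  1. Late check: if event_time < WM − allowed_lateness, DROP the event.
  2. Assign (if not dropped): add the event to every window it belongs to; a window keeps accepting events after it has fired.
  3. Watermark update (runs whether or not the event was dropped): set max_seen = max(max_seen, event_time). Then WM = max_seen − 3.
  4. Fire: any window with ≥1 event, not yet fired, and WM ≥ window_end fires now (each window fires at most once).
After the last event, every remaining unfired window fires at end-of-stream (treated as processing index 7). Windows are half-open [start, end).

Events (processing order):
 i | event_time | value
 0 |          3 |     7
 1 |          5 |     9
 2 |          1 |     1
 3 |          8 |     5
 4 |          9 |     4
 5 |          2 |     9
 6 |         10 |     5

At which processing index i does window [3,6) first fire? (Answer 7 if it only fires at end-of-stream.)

4

i=0 t=3 v=7: → [3,6); WM=0
i=1 t=5 v=9: → [3,6); WM=2
i=2 t=1 v=1: DROP (t<2-0); WM=2
i=3 t=8 v=5: → [6,9); WM=5
i=4 t=9 v=4: → [9,12); WM=6; [3,6) fires=16
i=5 t=2 v=9: DROP (t<6-0); WM=6
i=6 t=10 v=5: → [9,12); WM=7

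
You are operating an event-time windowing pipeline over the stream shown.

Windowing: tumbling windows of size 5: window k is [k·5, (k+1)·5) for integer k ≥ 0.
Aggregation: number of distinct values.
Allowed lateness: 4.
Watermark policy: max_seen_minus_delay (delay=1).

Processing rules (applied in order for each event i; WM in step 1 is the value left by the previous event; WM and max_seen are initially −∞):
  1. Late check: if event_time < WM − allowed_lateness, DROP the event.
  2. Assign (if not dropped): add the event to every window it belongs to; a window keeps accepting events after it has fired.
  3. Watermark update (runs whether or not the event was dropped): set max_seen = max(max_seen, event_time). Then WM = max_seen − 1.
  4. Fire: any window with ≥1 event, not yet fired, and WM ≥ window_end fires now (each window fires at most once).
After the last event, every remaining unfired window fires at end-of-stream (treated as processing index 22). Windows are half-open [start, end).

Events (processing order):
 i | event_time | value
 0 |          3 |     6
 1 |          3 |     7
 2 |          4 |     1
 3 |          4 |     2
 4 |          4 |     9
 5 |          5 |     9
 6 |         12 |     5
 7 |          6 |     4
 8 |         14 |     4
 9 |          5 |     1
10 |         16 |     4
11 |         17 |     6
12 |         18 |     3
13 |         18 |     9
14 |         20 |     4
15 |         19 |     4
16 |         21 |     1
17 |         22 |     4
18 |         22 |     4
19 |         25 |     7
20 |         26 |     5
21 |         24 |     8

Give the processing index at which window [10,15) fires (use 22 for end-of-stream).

10

i=0 t=3 v=6: → [0,5); WM=2
i=1 t=3 v=7: → [0,5); WM=2
i=2 t=4 v=1: → [0,5); WM=3
i=3 t=4 v=2: → [0,5); WM=3
i=4 t=4 v=9: → [0,5); WM=3
i=5 t=5 v=9: → [5,10); WM=4
i=6 t=12 v=5: → [10,15); WM=11; [0,5) fires=5 [5,10) fires=1
i=7 t=6 v=4: DROP (t<11-4); WM=11
i=8 t=14 v=4: → [10,15); WM=13
i=9 t=5 v=1: DROP (t<13-4); WM=13
i=10 t=16 v=4: → [15,20); WM=15; [10,15) fires=2
i=11 t=17 v=6: → [15,20); WM=16
i=12 t=18 v=3: → [15,20); WM=17
i=13 t=18 v=9: → [15,20); WM=17
i=14 t=20 v=4: → [20,25); WM=19
i=15 t=19 v=4: → [15,20); WM=19
i=16 t=21 v=1: → [20,25); WM=20; [15,20) fires=4
i=17 t=22 v=4: → [20,25); WM=21
i=18 t=22 v=4: → [20,25); WM=21
i=19 t=25 v=7: → [25,30); WM=24
i=20 t=26 v=5: → [25,30); WM=25; [20,25) fires=2
i=21 t=24 v=8: → [20,25); WM=25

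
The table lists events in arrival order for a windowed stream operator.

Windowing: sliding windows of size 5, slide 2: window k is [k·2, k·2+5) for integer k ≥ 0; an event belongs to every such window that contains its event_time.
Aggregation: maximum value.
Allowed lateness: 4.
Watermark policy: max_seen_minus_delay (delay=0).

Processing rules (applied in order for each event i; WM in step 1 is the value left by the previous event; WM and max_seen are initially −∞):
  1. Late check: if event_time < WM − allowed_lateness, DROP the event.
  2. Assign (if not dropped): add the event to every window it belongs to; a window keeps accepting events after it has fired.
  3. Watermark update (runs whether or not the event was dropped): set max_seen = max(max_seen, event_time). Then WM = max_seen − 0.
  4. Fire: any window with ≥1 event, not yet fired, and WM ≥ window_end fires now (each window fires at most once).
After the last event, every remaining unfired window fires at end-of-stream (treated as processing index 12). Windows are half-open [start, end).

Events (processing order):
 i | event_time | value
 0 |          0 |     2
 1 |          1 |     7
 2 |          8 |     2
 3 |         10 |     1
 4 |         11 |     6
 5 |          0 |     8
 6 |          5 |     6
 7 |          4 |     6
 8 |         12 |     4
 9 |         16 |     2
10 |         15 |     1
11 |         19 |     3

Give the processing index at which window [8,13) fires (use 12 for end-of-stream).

i=0 t=0 v=2: → [0,5); WM=0
i=1 t=1 v=7: → [0,5); WM=1
i=2 t=8 v=2: → [8,13),[6,11),[4,9); WM=8; [0,5) fires=7
i=3 t=10 v=1: → [10,15),[8,13),[6,11); WM=10; [4,9) fires=2
i=4 t=11 v=6: → [10,15),[8,13); WM=11; [6,11) fires=2
i=5 t=0 v=8: DROP (t<11-4); WM=11
i=6 t=5 v=6: DROP (t<11-4); WM=11
i=7 t=4 v=6: DROP (t<11-4); WM=11
i=8 t=12 v=4: → [12,17),[10,15),[8,13); WM=12
i=9 t=16 v=2: → [16,21),[14,19),[12,17); WM=16; [8,13) fires=6 [10,15) fires=6
i=10 t=15 v=1: → [14,19),[12,17); WM=16
i=11 t=19 v=3: → [18,23),[16,21); WM=19; [12,17) fires=4 [14,19) fires=2

9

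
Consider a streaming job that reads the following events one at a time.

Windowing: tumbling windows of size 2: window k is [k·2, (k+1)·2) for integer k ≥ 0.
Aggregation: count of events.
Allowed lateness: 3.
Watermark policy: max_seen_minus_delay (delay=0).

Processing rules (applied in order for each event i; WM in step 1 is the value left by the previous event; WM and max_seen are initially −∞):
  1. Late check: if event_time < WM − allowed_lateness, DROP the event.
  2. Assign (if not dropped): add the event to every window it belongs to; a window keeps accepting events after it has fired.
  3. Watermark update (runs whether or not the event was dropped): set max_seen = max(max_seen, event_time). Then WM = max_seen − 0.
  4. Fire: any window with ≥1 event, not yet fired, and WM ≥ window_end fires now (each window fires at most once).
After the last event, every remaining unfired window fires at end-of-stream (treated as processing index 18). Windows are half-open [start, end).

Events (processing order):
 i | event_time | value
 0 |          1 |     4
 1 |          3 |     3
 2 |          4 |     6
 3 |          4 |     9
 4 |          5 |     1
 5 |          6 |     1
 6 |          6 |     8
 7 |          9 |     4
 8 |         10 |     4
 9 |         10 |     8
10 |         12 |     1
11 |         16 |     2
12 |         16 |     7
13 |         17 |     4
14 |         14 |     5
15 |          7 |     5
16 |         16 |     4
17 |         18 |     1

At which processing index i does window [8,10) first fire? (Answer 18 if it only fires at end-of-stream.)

8

i=0 t=1 v=4: → [0,2); WM=1
i=1 t=3 v=3: → [2,4); WM=3; [0,2) fires=1
i=2 t=4 v=6: → [4,6); WM=4; [2,4) fires=1
i=3 t=4 v=9: → [4,6); WM=4
i=4 t=5 v=1: → [4,6); WM=5
i=5 t=6 v=1: → [6,8); WM=6; [4,6) fires=3
i=6 t=6 v=8: → [6,8); WM=6
i=7 t=9 v=4: → [8,10); WM=9; [6,8) fires=2
i=8 t=10 v=4: → [10,12); WM=10; [8,10) fires=1
i=9 t=10 v=8: → [10,12); WM=10
i=10 t=12 v=1: → [12,14); WM=12; [10,12) fires=2
i=11 t=16 v=2: → [16,18); WM=16; [12,14) fires=1
i=12 t=16 v=7: → [16,18); WM=16
i=13 t=17 v=4: → [16,18); WM=17
i=14 t=14 v=5: → [14,16); WM=17; [14,16) fires=1
i=15 t=7 v=5: DROP (t<17-3); WM=17
i=16 t=16 v=4: → [16,18); WM=17
i=17 t=18 v=1: → [18,20); WM=18; [16,18) fires=4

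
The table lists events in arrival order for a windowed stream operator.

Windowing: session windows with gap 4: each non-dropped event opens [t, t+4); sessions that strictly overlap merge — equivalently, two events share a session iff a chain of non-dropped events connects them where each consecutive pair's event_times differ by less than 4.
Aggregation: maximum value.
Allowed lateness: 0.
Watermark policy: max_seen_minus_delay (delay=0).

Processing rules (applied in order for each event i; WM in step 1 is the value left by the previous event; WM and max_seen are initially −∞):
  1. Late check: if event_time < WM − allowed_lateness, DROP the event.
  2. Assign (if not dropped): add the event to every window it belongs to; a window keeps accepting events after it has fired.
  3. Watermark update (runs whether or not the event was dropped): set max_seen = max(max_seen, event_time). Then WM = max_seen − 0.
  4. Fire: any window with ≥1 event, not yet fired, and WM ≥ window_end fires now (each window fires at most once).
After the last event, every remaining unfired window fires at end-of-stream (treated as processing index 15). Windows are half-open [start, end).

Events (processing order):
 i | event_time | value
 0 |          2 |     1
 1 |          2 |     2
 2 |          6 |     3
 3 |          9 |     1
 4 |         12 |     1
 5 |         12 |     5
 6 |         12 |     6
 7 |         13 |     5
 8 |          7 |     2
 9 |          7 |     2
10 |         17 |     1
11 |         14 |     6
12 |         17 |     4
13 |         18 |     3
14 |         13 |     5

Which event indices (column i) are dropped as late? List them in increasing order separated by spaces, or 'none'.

8 9 11 14

i=0 t=2 v=1: → [2,6); WM=2
i=1 t=2 v=2: → [2,6); WM=2
i=2 t=6 v=3: → [6,10); WM=6
i=3 t=9 v=1: → [6,13); WM=9
i=4 t=12 v=1: → [6,16); WM=12
i=5 t=12 v=5: → [6,16); WM=12
i=6 t=12 v=6: → [6,16); WM=12
i=7 t=13 v=5: → [6,17); WM=13
i=8 t=7 v=2: DROP (t<13-0); WM=13
i=9 t=7 v=2: DROP (t<13-0); WM=13
i=10 t=17 v=1: → [17,21); WM=17
i=11 t=14 v=6: DROP (t<17-0); WM=17
i=12 t=17 v=4: → [17,21); WM=17
i=13 t=18 v=3: → [17,22); WM=18
i=14 t=13 v=5: DROP (t<18-0); WM=18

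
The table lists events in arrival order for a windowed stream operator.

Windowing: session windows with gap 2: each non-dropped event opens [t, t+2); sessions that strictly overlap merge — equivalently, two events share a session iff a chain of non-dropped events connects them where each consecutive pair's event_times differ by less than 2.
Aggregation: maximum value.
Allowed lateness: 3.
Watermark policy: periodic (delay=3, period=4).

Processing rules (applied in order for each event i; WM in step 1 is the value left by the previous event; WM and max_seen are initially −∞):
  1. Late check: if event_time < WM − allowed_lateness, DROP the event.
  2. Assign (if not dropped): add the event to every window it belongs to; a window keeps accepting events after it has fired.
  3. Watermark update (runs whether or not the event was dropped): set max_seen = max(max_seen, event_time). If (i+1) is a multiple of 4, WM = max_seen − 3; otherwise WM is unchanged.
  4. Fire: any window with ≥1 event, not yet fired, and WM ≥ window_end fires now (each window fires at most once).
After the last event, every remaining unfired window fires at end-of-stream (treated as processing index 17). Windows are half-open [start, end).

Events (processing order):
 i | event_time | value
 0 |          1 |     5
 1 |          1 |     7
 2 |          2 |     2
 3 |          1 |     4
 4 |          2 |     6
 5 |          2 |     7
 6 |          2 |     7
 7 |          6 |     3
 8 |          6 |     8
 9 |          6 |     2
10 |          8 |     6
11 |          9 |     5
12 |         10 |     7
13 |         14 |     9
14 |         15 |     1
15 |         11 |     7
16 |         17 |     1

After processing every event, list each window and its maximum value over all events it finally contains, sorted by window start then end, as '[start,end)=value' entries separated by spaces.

[1,4)=7 [6,8)=8 [8,13)=7 [14,17)=9 [17,19)=1

i=0 t=1 v=5: → [1,3); WM=−∞
i=1 t=1 v=7: → [1,3); WM=−∞
i=2 t=2 v=2: → [1,4); WM=−∞
i=3 t=1 v=4: → [1,4); WM=-1
i=4 t=2 v=6: → [1,4); WM=-1
i=5 t=2 v=7: → [1,4); WM=-1
i=6 t=2 v=7: → [1,4); WM=-1
i=7 t=6 v=3: → [6,8); WM=3
i=8 t=6 v=8: → [6,8); WM=3
i=9 t=6 v=2: → [6,8); WM=3
i=10 t=8 v=6: → [8,10); WM=3
i=11 t=9 v=5: → [8,11); WM=6
i=12 t=10 v=7: → [8,12); WM=6
i=13 t=14 v=9: → [14,16); WM=6
i=14 t=15 v=1: → [14,17); WM=6
i=15 t=11 v=7: → [8,13); WM=12
i=16 t=17 v=1: → [17,19); WM=12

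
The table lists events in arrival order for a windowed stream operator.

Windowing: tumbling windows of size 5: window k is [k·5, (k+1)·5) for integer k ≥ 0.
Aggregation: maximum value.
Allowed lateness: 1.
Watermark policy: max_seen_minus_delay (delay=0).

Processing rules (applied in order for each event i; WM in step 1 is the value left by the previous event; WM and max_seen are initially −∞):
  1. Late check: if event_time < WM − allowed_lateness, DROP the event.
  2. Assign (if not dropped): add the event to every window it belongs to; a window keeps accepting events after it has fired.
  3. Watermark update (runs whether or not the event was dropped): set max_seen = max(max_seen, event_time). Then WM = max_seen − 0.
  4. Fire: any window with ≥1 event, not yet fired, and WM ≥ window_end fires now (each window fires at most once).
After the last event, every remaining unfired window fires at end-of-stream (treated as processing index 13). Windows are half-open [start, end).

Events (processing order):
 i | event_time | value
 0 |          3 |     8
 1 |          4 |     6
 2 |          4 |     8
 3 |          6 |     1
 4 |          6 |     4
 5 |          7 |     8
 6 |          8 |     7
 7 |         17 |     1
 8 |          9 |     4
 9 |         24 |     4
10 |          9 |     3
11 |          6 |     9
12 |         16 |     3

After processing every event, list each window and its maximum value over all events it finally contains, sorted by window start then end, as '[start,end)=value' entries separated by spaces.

[0,5)=8 [5,10)=8 [15,20)=1 [20,25)=4

i=0 t=3 v=8: → [0,5); WM=3
i=1 t=4 v=6: → [0,5); WM=4
i=2 t=4 v=8: → [0,5); WM=4
i=3 t=6 v=1: → [5,10); WM=6; [0,5) fires=8
i=4 t=6 v=4: → [5,10); WM=6
i=5 t=7 v=8: → [5,10); WM=7
i=6 t=8 v=7: → [5,10); WM=8
i=7 t=17 v=1: → [15,20); WM=17; [5,10) fires=8
i=8 t=9 v=4: DROP (t<17-1); WM=17
i=9 t=24 v=4: → [20,25); WM=24; [15,20) fires=1
i=10 t=9 v=3: DROP (t<24-1); WM=24
i=11 t=6 v=9: DROP (t<24-1); WM=24
i=12 t=16 v=3: DROP (t<24-1); WM=24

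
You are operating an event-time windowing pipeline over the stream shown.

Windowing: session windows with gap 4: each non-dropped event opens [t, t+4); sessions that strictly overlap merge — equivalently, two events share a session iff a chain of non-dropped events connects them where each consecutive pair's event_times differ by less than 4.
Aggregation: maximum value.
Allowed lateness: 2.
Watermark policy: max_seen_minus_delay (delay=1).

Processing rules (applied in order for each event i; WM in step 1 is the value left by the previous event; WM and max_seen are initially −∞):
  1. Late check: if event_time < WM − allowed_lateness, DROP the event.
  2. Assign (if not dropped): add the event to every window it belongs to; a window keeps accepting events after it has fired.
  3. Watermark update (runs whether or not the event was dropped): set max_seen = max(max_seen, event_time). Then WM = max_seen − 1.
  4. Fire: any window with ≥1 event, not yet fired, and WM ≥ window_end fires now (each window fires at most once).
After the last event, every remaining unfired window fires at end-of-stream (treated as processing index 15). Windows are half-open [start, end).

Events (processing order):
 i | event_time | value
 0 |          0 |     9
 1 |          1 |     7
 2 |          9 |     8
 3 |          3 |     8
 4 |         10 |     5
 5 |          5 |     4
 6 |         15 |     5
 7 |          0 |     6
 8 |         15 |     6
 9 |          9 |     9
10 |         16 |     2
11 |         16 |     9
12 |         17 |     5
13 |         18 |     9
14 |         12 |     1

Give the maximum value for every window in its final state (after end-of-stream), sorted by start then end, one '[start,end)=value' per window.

i=0 t=0 v=9: → [0,4); WM=-1
i=1 t=1 v=7: → [0,5); WM=0
i=2 t=9 v=8: → [9,13); WM=8
i=3 t=3 v=8: DROP (t<8-2); WM=8
i=4 t=10 v=5: → [9,14); WM=9
i=5 t=5 v=4: DROP (t<9-2); WM=9
i=6 t=15 v=5: → [15,19); WM=14
i=7 t=0 v=6: DROP (t<14-2); WM=14
i=8 t=15 v=6: → [15,19); WM=14
i=9 t=9 v=9: DROP (t<14-2); WM=14
i=10 t=16 v=2: → [15,20); WM=15
i=11 t=16 v=9: → [15,20); WM=15
i=12 t=17 v=5: → [15,21); WM=16
i=13 t=18 v=9: → [15,22); WM=17
i=14 t=12 v=1: DROP (t<17-2); WM=17

[0,5)=9 [9,14)=8 [15,22)=9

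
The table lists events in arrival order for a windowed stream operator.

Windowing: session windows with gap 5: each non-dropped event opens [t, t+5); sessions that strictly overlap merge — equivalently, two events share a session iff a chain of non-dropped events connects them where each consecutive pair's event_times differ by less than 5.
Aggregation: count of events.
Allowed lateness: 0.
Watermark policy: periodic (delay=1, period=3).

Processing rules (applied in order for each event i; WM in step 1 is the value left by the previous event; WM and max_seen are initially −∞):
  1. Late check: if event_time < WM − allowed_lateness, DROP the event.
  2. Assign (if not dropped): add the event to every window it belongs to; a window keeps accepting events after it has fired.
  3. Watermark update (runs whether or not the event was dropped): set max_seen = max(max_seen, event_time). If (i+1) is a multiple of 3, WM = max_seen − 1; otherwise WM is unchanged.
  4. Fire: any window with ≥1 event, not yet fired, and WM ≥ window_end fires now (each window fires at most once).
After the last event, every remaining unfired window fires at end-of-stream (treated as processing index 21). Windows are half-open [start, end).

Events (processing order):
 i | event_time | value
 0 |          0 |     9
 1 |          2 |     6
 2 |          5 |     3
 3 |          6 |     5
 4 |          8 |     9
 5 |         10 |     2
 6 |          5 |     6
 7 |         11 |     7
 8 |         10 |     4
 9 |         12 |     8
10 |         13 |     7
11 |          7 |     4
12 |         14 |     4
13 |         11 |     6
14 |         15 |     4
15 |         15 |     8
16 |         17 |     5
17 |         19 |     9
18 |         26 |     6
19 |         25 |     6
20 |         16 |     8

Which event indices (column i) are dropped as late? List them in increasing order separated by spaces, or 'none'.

i=0 t=0 v=9: → [0,5); WM=−∞
i=1 t=2 v=6: → [0,7); WM=−∞
i=2 t=5 v=3: → [0,10); WM=4
i=3 t=6 v=5: → [0,11); WM=4
i=4 t=8 v=9: → [0,13); WM=4
i=5 t=10 v=2: → [0,15); WM=9
i=6 t=5 v=6: DROP (t<9-0); WM=9
i=7 t=11 v=7: → [0,16); WM=9
i=8 t=10 v=4: → [0,16); WM=10
i=9 t=12 v=8: → [0,17); WM=10
i=10 t=13 v=7: → [0,18); WM=10
i=11 t=7 v=4: DROP (t<10-0); WM=12
i=12 t=14 v=4: → [0,19); WM=12
i=13 t=11 v=6: DROP (t<12-0); WM=12
i=14 t=15 v=4: → [0,20); WM=14
i=15 t=15 v=8: → [0,20); WM=14
i=16 t=17 v=5: → [0,22); WM=14
i=17 t=19 v=9: → [0,24); WM=18
i=18 t=26 v=6: → [26,31); WM=18
i=19 t=25 v=6: → [25,31); WM=18
i=20 t=16 v=8: DROP (t<18-0); WM=25

6 11 13 20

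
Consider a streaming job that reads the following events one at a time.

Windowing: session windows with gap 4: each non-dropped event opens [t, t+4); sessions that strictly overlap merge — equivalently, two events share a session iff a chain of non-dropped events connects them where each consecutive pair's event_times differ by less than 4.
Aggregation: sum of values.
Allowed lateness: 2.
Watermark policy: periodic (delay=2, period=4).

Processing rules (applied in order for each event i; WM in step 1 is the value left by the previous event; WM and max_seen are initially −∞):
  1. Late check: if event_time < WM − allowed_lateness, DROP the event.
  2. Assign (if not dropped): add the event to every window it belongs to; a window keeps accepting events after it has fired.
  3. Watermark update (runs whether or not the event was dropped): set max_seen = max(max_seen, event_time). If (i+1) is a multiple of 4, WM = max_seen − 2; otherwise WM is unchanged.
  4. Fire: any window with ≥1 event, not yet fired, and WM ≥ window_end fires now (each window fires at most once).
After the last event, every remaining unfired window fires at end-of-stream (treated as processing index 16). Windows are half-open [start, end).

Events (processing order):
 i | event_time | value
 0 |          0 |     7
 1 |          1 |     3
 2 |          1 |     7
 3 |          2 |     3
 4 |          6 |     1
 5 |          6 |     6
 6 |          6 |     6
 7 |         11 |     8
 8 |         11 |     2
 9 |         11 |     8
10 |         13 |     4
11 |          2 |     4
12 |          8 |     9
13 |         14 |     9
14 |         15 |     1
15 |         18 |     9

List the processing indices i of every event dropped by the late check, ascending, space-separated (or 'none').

i=0 t=0 v=7: → [0,4); WM=−∞
i=1 t=1 v=3: → [0,5); WM=−∞
i=2 t=1 v=7: → [0,5); WM=−∞
i=3 t=2 v=3: → [0,6); WM=0
i=4 t=6 v=1: → [6,10); WM=0
i=5 t=6 v=6: → [6,10); WM=0
i=6 t=6 v=6: → [6,10); WM=0
i=7 t=11 v=8: → [11,15); WM=9
i=8 t=11 v=2: → [11,15); WM=9
i=9 t=11 v=8: → [11,15); WM=9
i=10 t=13 v=4: → [11,17); WM=9
i=11 t=2 v=4: DROP (t<9-2); WM=11
i=12 t=8 v=9: DROP (t<11-2); WM=11
i=13 t=14 v=9: → [11,18); WM=11
i=14 t=15 v=1: → [11,19); WM=11
i=15 t=18 v=9: → [11,22); WM=16

11 12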